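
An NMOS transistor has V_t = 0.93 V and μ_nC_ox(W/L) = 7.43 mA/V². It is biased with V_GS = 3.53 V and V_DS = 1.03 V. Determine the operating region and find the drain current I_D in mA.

V_ov = V_GS − V_t = 3.53 − 0.93 = 2.6 V.
Since V_DS = 1.03 V < V_ov = 2.6 V, the device is in the triode region.
I_D = k_n [V_ov · V_DS − ½ V_DS²] = 7.43 × [2.6 × 1.03 − 0.5 × 1.03²] = 16 mA.

Triode; I_D = 16.0 mA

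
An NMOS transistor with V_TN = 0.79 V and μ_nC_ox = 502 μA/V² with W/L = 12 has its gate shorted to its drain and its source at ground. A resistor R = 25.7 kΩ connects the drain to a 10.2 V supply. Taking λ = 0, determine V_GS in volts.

V_GS = 1.13 V

With gate tied to drain, V_GS = V_DS ≥ V_GS − V_TN, so the device is in saturation.
k_n = μ_nC_ox · (W/L) = 6.024 mA/V².
KCL at the drain: ½ k_n (V_GS − V_TN)² = (V_DD − V_GS)/R.
Let x = V_GS − 0.79. Then 77.4 x² + x − 9.41 = 0, giving x = 0.342 V (positive root), so V_GS = 1.13 V.
I_D = (V_DD − V_GS)/R = (10.2 − 1.13) / 25.7 = 0.353 mA.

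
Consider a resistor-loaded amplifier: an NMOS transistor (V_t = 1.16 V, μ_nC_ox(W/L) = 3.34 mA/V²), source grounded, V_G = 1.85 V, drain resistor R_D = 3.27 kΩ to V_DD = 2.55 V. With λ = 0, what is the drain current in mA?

V_GS = V_G = 1.85 V, so V_ov = 1.85 − 1.16 = 0.69 V.
Assume saturation: I_D = ½ k_n V_ov² = 0.5 × 3.34 × 0.69² = 0.795 mA, giving V_DS = V_DD − I_D R_D = 2.55 − 0.795 × 3.27 = -0.0499 V.
But -0.0499 V < V_ov = 0.69 V, so the device is actually in triode.
In triode I_D = k_n[V_ov V_DS − ½ V_DS²] and I_D = (V_DD − V_DS)/R_D. Equating: 5.46 V_DS² − 8.536 V_DS + 2.55 = 0, giving V_DS = 0.402 V (the root below V_ov).
I_D = (2.55 − 0.402) / 3.27 = 0.657 mA.

I_D = 0.657 mA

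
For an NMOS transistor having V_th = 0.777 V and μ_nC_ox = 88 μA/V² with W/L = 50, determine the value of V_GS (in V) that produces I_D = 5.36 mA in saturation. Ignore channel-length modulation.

k_n = μ_nC_ox · (W/L) = 4.4 mA/V².
In saturation I_D = ½ k_n (V_GS − V_th)², so V_GS − V_th = √(2 I_D / k_n) = √(2 × 5.36 / 4.4) = 1.56 V.
V_GS = 0.777 + 1.56 = 2.34 V.

V_GS = 2.34 V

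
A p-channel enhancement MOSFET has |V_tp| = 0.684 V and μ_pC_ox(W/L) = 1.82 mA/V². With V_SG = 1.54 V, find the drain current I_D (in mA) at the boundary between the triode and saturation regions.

I_D = 0.667 mA

At the boundary V_SD = V_ov = V_SG − |V_tp| = 1.54 − 0.684 = 0.856 V.
I_D = ½ k_p V_ov² = 0.5 × 1.82 × 0.856² = 0.667 mA.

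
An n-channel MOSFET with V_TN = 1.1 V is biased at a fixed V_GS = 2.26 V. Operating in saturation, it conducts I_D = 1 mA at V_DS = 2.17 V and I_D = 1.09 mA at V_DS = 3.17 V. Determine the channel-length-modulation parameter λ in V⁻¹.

With V_GS fixed, I_D ∝ (1 + λ V_DS) in saturation, so I_D2/I_D1 = (1 + λ V_DS2)/(1 + λ V_DS1).
1.09/1 = 1.09 = (1 + 3.17 λ)/(1 + 2.17 λ).
Solving: λ (I_D1 V_DS2 − I_D2 V_DS1) = I_D2 − I_D1, so λ = (1.09 − 1) / (1 × 3.17 − 1.09 × 2.17) = 0.09 / 0.805 = 0.112 V⁻¹.

λ = 0.112 V⁻¹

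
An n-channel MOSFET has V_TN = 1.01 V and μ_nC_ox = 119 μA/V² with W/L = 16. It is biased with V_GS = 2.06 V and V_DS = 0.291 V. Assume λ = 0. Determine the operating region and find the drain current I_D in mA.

Triode; I_D = 0.501 mA

k_n = μ_nC_ox · (W/L) = 1.904 mA/V².
V_ov = V_GS − V_TN = 2.06 − 1.01 = 1.05 V.
Since V_DS = 0.291 V < V_ov = 1.05 V, the device is in the triode region.
I_D = k_n [V_ov · V_DS − ½ V_DS²] = 1.904 × [1.05 × 0.291 − 0.5 × 0.291²] = 0.501 mA.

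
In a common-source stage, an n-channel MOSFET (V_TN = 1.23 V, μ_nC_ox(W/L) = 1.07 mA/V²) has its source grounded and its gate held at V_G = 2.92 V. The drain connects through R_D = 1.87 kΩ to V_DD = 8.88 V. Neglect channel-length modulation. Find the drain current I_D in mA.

V_GS = V_G = 2.92 V, so V_ov = 2.92 − 1.23 = 1.69 V.
Assume saturation: I_D = ½ k_n V_ov² = 0.5 × 1.07 × 1.69² = 1.53 mA, giving V_DS = V_DD − I_D R_D = 8.88 − 1.53 × 1.87 = 6.02 V.
V_DS = 6.02 V ≥ V_ov = 1.69 V, confirming saturation.

I_D = 1.53 mA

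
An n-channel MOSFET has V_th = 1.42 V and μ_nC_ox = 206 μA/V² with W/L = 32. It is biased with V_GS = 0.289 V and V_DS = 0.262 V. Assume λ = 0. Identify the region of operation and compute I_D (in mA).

V_GS = 0.289 V < V_th = 1.42 V, so the transistor is in cutoff.

Cutoff; I_D = 0 mA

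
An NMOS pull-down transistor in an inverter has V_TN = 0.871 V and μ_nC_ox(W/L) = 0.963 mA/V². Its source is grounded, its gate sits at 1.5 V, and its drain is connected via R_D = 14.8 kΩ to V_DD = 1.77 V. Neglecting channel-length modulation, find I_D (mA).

I_D = 0.105 mA

V_GS = V_G = 1.5 V, so V_ov = 1.5 − 0.871 = 0.629 V.
Assume saturation: I_D = ½ k_n V_ov² = 0.5 × 0.963 × 0.629² = 0.191 mA, giving V_DS = V_DD − I_D R_D = 1.77 − 0.191 × 14.8 = -1.05 V.
But -1.05 V < V_ov = 0.629 V, so the device is actually in triode.
In triode I_D = k_n[V_ov V_DS − ½ V_DS²] and I_D = (V_DD − V_DS)/R_D. Equating: 7.13 V_DS² − 9.965 V_DS + 1.77 = 0, giving V_DS = 0.209 V (the root below V_ov).
I_D = (1.77 − 0.209) / 14.8 = 0.105 mA.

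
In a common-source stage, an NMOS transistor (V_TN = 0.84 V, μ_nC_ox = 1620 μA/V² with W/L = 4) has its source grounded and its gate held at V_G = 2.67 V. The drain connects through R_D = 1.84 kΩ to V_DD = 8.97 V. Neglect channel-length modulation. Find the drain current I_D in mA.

I_D = 4.63 mA

V_GS = V_G = 2.67 V, so V_ov = 2.67 − 0.84 = 1.83 V.
k_n = μ_nC_ox · (W/L) = 6.48 mA/V².
Assume saturation: I_D = ½ k_n V_ov² = 0.5 × 6.48 × 1.83² = 10.9 mA, giving V_DS = V_DD − I_D R_D = 8.97 − 10.9 × 1.84 = -11 V.
But -11 V < V_ov = 1.83 V, so the device is actually in triode.
In triode I_D = k_n[V_ov V_DS − ½ V_DS²] and I_D = (V_DD − V_DS)/R_D. Equating: 5.96 V_DS² − 22.82 V_DS + 8.97 = 0, giving V_DS = 0.445 V (the root below V_ov).
I_D = (8.97 − 0.445) / 1.84 = 4.63 mA.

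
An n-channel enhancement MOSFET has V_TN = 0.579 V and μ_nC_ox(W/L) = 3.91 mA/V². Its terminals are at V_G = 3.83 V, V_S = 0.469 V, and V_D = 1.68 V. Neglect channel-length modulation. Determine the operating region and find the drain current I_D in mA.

V_GS = V_G − V_S = 3.83 − 0.469 = 3.36 V; V_DS = V_D − V_S = 1.68 − 0.469 = 1.21 V.
V_ov = V_GS − V_TN = 3.36 − 0.579 = 2.78 V.
Since V_DS = 1.21 V < V_ov = 2.78 V, the device is in the triode region.
I_D = k_n [V_ov · V_DS − ½ V_DS²] = 3.91 × [2.78 × 1.21 − 0.5 × 1.21²] = 10.3 mA.

Triode; I_D = 10.3 mA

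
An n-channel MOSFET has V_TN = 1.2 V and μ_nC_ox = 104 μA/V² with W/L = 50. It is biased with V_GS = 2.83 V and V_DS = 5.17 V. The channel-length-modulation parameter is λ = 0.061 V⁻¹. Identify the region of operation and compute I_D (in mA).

Saturation; I_D = 9.09 mA

k_n = μ_nC_ox · (W/L) = 5.2 mA/V².
V_ov = V_GS − V_TN = 2.83 − 1.2 = 1.63 V.
Since V_DS = 5.17 V ≥ V_ov = 1.63 V, the device is in saturation.
I_D = ½ k_n V_ov² (1 + λ V_DS) = 0.5 × 5.2 × 1.63² × (1 + 0.061 × 5.17) = 9.09 mA.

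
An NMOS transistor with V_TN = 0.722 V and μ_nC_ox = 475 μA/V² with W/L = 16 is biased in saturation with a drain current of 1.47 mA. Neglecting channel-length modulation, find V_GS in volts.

V_GS = 1.34 V

k_n = μ_nC_ox · (W/L) = 7.6 mA/V².
In saturation I_D = ½ k_n (V_GS − V_TN)², so V_GS − V_TN = √(2 I_D / k_n) = √(2 × 1.47 / 7.6) = 0.622 V.
V_GS = 0.722 + 0.622 = 1.34 V.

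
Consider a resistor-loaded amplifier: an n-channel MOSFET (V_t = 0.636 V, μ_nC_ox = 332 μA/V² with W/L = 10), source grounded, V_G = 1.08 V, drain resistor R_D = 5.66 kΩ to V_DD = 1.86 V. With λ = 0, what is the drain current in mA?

V_GS = V_G = 1.08 V, so V_ov = 1.08 − 0.636 = 0.444 V.
k_n = μ_nC_ox · (W/L) = 3.32 mA/V².
Assume saturation: I_D = ½ k_n V_ov² = 0.5 × 3.32 × 0.444² = 0.327 mA, giving V_DS = V_DD − I_D R_D = 1.86 − 0.327 × 5.66 = 0.00779 V.
But 0.00779 V < V_ov = 0.444 V, so the device is actually in triode.
In triode I_D = k_n[V_ov V_DS − ½ V_DS²] and I_D = (V_DD − V_DS)/R_D. Equating: 9.4 V_DS² − 9.343 V_DS + 1.86 = 0, giving V_DS = 0.275 V (the root below V_ov).
I_D = (1.86 − 0.275) / 5.66 = 0.28 mA.

I_D = 0.280 mA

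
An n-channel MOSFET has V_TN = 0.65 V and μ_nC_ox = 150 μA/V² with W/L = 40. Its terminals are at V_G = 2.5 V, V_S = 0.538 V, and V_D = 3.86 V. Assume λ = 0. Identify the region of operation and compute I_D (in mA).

Saturation; I_D = 5.16 mA

V_GS = V_G − V_S = 2.5 − 0.538 = 1.96 V; V_DS = V_D − V_S = 3.86 − 0.538 = 3.32 V.
k_n = μ_nC_ox · (W/L) = 6 mA/V².
V_ov = V_GS − V_TN = 1.96 − 0.65 = 1.31 V.
Since V_DS = 3.32 V ≥ V_ov = 1.31 V, the device is in saturation.
I_D = ½ k_n V_ov² = 0.5 × 6 × 1.31² = 5.16 mA.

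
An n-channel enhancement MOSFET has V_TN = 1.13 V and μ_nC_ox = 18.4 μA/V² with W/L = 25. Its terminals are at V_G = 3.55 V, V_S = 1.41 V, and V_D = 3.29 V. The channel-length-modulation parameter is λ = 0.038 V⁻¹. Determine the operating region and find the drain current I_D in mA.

Saturation; I_D = 0.251 mA

V_GS = V_G − V_S = 3.55 − 1.41 = 2.14 V; V_DS = V_D − V_S = 3.29 − 1.41 = 1.88 V.
k_n = μ_nC_ox · (W/L) = 0.46 mA/V².
V_ov = V_GS − V_TN = 2.14 − 1.13 = 1.01 V.
Since V_DS = 1.88 V ≥ V_ov = 1.01 V, the device is in saturation.
I_D = ½ k_n V_ov² (1 + λ V_DS) = 0.5 × 0.46 × 1.01² × (1 + 0.038 × 1.88) = 0.251 mA.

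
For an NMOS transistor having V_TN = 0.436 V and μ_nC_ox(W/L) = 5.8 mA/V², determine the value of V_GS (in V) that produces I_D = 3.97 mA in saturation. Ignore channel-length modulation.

In saturation I_D = ½ k_n (V_GS − V_TN)², so V_GS − V_TN = √(2 I_D / k_n) = √(2 × 3.97 / 5.8) = 1.17 V.
V_GS = 0.436 + 1.17 = 1.61 V.

V_GS = 1.61 V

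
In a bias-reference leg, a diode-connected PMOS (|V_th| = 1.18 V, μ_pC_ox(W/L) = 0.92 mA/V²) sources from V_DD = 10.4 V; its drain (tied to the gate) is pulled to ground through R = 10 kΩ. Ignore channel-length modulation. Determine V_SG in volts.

V_SG = 2.49 V

With gate tied to drain, V_SG = V_SD ≥ V_SG − |V_th|, so the device is in saturation.
KCL at the drain: ½ k_p (V_SG − |V_th|)² = (V_DD − V_SG)/R.
Let x = V_SG − 1.18. Then 4.6 x² + x − 9.22 = 0, giving x = 1.31 V (positive root), so V_SG = 2.49 V.
I_D = (V_DD − V_SG)/R = (10.4 − 2.49) / 10 = 0.791 mA.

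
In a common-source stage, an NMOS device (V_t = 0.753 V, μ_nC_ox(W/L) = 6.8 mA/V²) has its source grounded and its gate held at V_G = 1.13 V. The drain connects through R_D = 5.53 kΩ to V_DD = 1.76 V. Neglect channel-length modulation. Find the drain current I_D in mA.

V_GS = V_G = 1.13 V, so V_ov = 1.13 − 0.753 = 0.377 V.
Assume saturation: I_D = ½ k_n V_ov² = 0.5 × 6.8 × 0.377² = 0.483 mA, giving V_DS = V_DD − I_D R_D = 1.76 − 0.483 × 5.53 = -0.912 V.
But -0.912 V < V_ov = 0.377 V, so the device is actually in triode.
In triode I_D = k_n[V_ov V_DS − ½ V_DS²] and I_D = (V_DD − V_DS)/R_D. Equating: 18.8 V_DS² − 15.18 V_DS + 1.76 = 0, giving V_DS = 0.14 V (the root below V_ov).
I_D = (1.76 − 0.14) / 5.53 = 0.293 mA.

I_D = 0.293 mA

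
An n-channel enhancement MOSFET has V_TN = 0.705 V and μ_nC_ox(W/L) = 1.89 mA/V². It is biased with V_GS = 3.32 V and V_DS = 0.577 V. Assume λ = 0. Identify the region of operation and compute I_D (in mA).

Triode; I_D = 2.54 mA

V_ov = V_GS − V_TN = 3.32 − 0.705 = 2.61 V.
Since V_DS = 0.577 V < V_ov = 2.61 V, the device is in the triode region.
I_D = k_n [V_ov · V_DS − ½ V_DS²] = 1.89 × [2.61 × 0.577 − 0.5 × 0.577²] = 2.54 mA.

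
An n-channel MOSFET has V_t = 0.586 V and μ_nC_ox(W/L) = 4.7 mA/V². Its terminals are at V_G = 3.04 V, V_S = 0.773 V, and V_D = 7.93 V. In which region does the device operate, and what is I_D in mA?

Saturation; I_D = 6.64 mA

V_GS = V_G − V_S = 3.04 − 0.773 = 2.27 V; V_DS = V_D − V_S = 7.93 − 0.773 = 7.16 V.
V_ov = V_GS − V_t = 2.27 − 0.586 = 1.68 V.
Since V_DS = 7.16 V ≥ V_ov = 1.68 V, the device is in saturation.
I_D = ½ k_n V_ov² = 0.5 × 4.7 × 1.68² = 6.64 mA.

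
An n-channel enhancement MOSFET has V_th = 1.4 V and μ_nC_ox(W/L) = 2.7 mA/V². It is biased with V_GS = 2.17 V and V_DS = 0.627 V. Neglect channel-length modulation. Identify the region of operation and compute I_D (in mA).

V_ov = V_GS − V_th = 2.17 − 1.4 = 0.77 V.
Since V_DS = 0.627 V < V_ov = 0.77 V, the device is in the triode region.
I_D = k_n [V_ov · V_DS − ½ V_DS²] = 2.7 × [0.77 × 0.627 − 0.5 × 0.627²] = 0.773 mA.

Triode; I_D = 0.773 mA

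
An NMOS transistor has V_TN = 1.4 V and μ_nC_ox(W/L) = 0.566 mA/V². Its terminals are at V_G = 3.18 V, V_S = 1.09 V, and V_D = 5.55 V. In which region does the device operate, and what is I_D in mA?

Saturation; I_D = 0.135 mA

V_GS = V_G − V_S = 3.18 − 1.09 = 2.09 V; V_DS = V_D − V_S = 5.55 − 1.09 = 4.46 V.
V_ov = V_GS − V_TN = 2.09 − 1.4 = 0.69 V.
Since V_DS = 4.46 V ≥ V_ov = 0.69 V, the device is in saturation.
I_D = ½ k_n V_ov² = 0.5 × 0.566 × 0.69² = 0.135 mA.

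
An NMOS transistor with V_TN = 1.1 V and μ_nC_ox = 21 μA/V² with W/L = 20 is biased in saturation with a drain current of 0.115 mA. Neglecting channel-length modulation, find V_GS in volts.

k_n = μ_nC_ox · (W/L) = 0.42 mA/V².
In saturation I_D = ½ k_n (V_GS − V_TN)², so V_GS − V_TN = √(2 I_D / k_n) = √(2 × 0.115 / 0.42) = 0.74 V.
V_GS = 1.1 + 0.74 = 1.84 V.

V_GS = 1.84 V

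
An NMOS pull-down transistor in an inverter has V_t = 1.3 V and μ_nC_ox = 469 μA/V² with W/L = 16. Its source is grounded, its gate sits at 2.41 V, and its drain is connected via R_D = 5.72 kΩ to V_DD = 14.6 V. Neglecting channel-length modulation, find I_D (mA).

I_D = 2.49 mA

V_GS = V_G = 2.41 V, so V_ov = 2.41 − 1.3 = 1.11 V.
k_n = μ_nC_ox · (W/L) = 7.504 mA/V².
Assume saturation: I_D = ½ k_n V_ov² = 0.5 × 7.504 × 1.11² = 4.62 mA, giving V_DS = V_DD − I_D R_D = 14.6 − 4.62 × 5.72 = -11.8 V.
But -11.8 V < V_ov = 1.11 V, so the device is actually in triode.
In triode I_D = k_n[V_ov V_DS − ½ V_DS²] and I_D = (V_DD − V_DS)/R_D. Equating: 21.5 V_DS² − 48.64 V_DS + 14.6 = 0, giving V_DS = 0.356 V (the root below V_ov).
I_D = (14.6 − 0.356) / 5.72 = 2.49 mA.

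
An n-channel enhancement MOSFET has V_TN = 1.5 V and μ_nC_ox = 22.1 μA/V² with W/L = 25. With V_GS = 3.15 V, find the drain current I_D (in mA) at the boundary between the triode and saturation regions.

I_D = 0.752 mA

At the boundary V_DS = V_ov = V_GS − V_TN = 3.15 − 1.5 = 1.65 V.
k_n = μ_nC_ox · (W/L) = 0.5525 mA/V².
I_D = ½ k_n V_ov² = 0.5 × 0.5525 × 1.65² = 0.752 mA.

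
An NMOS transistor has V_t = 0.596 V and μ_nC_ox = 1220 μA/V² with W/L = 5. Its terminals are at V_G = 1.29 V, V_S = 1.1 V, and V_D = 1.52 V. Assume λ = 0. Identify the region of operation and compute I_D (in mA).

Cutoff; I_D = 0 mA

V_GS = V_G − V_S = 1.29 − 1.1 = 0.19 V; V_DS = V_D − V_S = 1.52 − 1.1 = 0.42 V.
V_GS = 0.19 V < V_t = 0.596 V, so the transistor is in cutoff.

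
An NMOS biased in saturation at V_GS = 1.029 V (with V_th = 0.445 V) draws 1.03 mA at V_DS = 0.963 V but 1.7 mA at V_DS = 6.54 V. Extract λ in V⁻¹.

With V_GS fixed, I_D ∝ (1 + λ V_DS) in saturation, so I_D2/I_D1 = (1 + λ V_DS2)/(1 + λ V_DS1).
1.7/1.03 = 1.65 = (1 + 6.54 λ)/(1 + 0.963 λ).
Solving: λ (I_D1 V_DS2 − I_D2 V_DS1) = I_D2 − I_D1, so λ = (1.7 − 1.03) / (1.03 × 6.54 − 1.7 × 0.963) = 0.67 / 5.1 = 0.131 V⁻¹.

λ = 0.131 V⁻¹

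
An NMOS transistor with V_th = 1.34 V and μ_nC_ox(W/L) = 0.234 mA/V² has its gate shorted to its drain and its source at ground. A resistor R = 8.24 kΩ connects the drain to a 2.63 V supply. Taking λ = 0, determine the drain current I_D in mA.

With gate tied to drain, V_GS = V_DS ≥ V_GS − V_th, so the device is in saturation.
KCL at the drain: ½ k_n (V_GS − V_th)² = (V_DD − V_GS)/R.
Let x = V_GS − 1.34. Then 0.964 x² + x − 1.29 = 0, giving x = 0.749 V (positive root), so V_GS = 2.09 V.
I_D = (V_DD − V_GS)/R = (2.63 − 2.09) / 8.24 = 0.0656 mA.

I_D = 0.0656 mA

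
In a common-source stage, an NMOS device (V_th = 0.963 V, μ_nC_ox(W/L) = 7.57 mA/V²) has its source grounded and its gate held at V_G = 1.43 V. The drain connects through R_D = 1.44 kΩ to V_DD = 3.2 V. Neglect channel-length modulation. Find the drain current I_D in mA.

V_GS = V_G = 1.43 V, so V_ov = 1.43 − 0.963 = 0.467 V.
Assume saturation: I_D = ½ k_n V_ov² = 0.5 × 7.57 × 0.467² = 0.825 mA, giving V_DS = V_DD − I_D R_D = 3.2 − 0.825 × 1.44 = 2.01 V.
V_DS = 2.01 V ≥ V_ov = 0.467 V, confirming saturation.

I_D = 0.825 mA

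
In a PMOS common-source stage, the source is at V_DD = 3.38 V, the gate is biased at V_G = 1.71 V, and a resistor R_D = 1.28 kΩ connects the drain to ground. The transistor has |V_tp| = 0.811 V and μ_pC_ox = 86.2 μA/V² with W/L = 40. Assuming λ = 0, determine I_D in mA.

V_SG = V_DD − V_G = 3.38 − 1.71 = 1.67 V, so V_ov = 1.67 − 0.811 = 0.859 V.
k_p = μ_pC_ox · (W/L) = 3.448 mA/V².
Assume saturation: I_D = ½ k_p V_ov² = 0.5 × 3.448 × 0.859² = 1.27 mA, giving V_SD = V_DD − I_D R_D = 3.38 − 1.27 × 1.28 = 1.75 V.
V_SD = 1.75 V ≥ V_ov = 0.859 V, confirming saturation.

I_D = 1.27 mA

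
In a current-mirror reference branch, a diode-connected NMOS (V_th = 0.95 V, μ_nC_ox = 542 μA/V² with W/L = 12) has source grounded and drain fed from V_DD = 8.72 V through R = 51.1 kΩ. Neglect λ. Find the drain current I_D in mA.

I_D = 0.148 mA

With gate tied to drain, V_GS = V_DS ≥ V_GS − V_th, so the device is in saturation.
k_n = μ_nC_ox · (W/L) = 6.504 mA/V².
KCL at the drain: ½ k_n (V_GS − V_th)² = (V_DD − V_GS)/R.
Let x = V_GS − 0.95. Then 166 x² + x − 7.77 = 0, giving x = 0.213 V (positive root), so V_GS = 1.16 V.
I_D = (V_DD − V_GS)/R = (8.72 − 1.16) / 51.1 = 0.148 mA.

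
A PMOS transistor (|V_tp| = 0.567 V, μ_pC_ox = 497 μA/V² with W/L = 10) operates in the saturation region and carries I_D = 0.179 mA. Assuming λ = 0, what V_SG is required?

V_SG = 0.835 V

k_p = μ_pC_ox · (W/L) = 4.97 mA/V².
In saturation I_D = ½ k_p (V_SG − |V_tp|)², so V_SG − |V_tp| = √(2 I_D / k_p) = √(2 × 0.179 / 4.97) = 0.268 V.
V_SG = 0.567 + 0.268 = 0.835 V.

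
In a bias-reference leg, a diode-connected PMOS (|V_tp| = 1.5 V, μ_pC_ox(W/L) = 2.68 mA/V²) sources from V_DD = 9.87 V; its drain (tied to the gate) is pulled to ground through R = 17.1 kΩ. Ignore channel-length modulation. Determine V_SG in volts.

V_SG = 2.08 V

With gate tied to drain, V_SG = V_SD ≥ V_SG − |V_tp|, so the device is in saturation.
KCL at the drain: ½ k_p (V_SG − |V_tp|)² = (V_DD − V_SG)/R.
Let x = V_SG − 1.5. Then 22.9 x² + x − 8.37 = 0, giving x = 0.583 V (positive root), so V_SG = 2.08 V.
I_D = (V_DD − V_SG)/R = (9.87 − 2.08) / 17.1 = 0.455 mA.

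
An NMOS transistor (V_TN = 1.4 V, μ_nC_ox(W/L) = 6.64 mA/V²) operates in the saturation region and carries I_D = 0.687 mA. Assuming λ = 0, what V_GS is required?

In saturation I_D = ½ k_n (V_GS − V_TN)², so V_GS − V_TN = √(2 I_D / k_n) = √(2 × 0.687 / 6.64) = 0.455 V.
V_GS = 1.4 + 0.455 = 1.85 V.

V_GS = 1.85 V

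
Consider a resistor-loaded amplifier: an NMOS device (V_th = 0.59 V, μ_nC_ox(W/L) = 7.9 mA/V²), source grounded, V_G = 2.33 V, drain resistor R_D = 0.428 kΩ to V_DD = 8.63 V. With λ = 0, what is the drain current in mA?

V_GS = V_G = 2.33 V, so V_ov = 2.33 − 0.59 = 1.74 V.
Assume saturation: I_D = ½ k_n V_ov² = 0.5 × 7.9 × 1.74² = 12 mA, giving V_DS = V_DD − I_D R_D = 8.63 − 12 × 0.428 = 3.51 V.
V_DS = 3.51 V ≥ V_ov = 1.74 V, confirming saturation.

I_D = 12.0 mA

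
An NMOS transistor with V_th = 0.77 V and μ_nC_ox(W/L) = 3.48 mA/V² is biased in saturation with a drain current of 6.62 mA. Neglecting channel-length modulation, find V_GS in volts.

V_GS = 2.72 V

In saturation I_D = ½ k_n (V_GS − V_th)², so V_GS − V_th = √(2 I_D / k_n) = √(2 × 6.62 / 3.48) = 1.95 V.
V_GS = 0.77 + 1.95 = 2.72 V.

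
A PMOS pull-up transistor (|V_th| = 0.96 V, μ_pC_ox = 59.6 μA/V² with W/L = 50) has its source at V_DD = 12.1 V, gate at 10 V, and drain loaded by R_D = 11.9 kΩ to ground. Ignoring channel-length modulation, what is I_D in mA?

I_D = 0.988 mA

V_SG = V_DD − V_G = 12.1 − 10 = 2.1 V, so V_ov = 2.1 − 0.96 = 1.14 V.
k_p = μ_pC_ox · (W/L) = 2.98 mA/V².
Assume saturation: I_D = ½ k_p V_ov² = 0.5 × 2.98 × 1.14² = 1.94 mA, giving V_SD = V_DD − I_D R_D = 12.1 − 1.94 × 11.9 = -10.9 V.
But -10.9 V < V_ov = 1.14 V, so the device is actually in triode.
In triode I_D = k_p[V_ov V_SD − ½ V_SD²] and I_D = (V_DD − V_SD)/R_D. Equating: 17.7 V_SD² − 41.43 V_SD + 12.1 = 0, giving V_SD = 0.342 V (the root below V_ov).
I_D = (12.1 − 0.342) / 11.9 = 0.988 mA.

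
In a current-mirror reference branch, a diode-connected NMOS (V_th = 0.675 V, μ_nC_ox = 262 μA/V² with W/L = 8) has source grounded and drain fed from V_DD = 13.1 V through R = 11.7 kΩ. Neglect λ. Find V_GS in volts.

V_GS = 1.64 V

With gate tied to drain, V_GS = V_DS ≥ V_GS − V_th, so the device is in saturation.
k_n = μ_nC_ox · (W/L) = 2.096 mA/V².
KCL at the drain: ½ k_n (V_GS − V_th)² = (V_DD − V_GS)/R.
Let x = V_GS − 0.675. Then 12.3 x² + x − 12.42 = 0, giving x = 0.967 V (positive root), so V_GS = 1.64 V.
I_D = (V_DD − V_GS)/R = (13.1 − 1.64) / 11.7 = 0.979 mA.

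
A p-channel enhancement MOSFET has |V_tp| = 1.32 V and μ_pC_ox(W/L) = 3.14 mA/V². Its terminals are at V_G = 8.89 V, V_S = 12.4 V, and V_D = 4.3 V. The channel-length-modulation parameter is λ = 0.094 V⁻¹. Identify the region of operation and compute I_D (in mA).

V_SG = V_S − V_G = 12.4 − 8.89 = 3.51 V; V_SD = V_S − V_D = 12.4 − 4.3 = 8.1 V.
V_ov = V_SG − |V_tp| = 3.51 − 1.32 = 2.19 V.
Since V_SD = 8.1 V ≥ V_ov = 2.19 V, the device is in saturation.
I_D = ½ k_p V_ov² (1 + λ V_SD) = 0.5 × 3.14 × 2.19² × (1 + 0.094 × 8.1) = 13.3 mA.

Saturation; I_D = 13.3 mA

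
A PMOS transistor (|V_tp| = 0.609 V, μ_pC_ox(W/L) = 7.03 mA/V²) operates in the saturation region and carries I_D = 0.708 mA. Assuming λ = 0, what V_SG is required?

V_SG = 1.06 V

In saturation I_D = ½ k_p (V_SG − |V_tp|)², so V_SG − |V_tp| = √(2 I_D / k_p) = √(2 × 0.708 / 7.03) = 0.449 V.
V_SG = 0.609 + 0.449 = 1.06 V.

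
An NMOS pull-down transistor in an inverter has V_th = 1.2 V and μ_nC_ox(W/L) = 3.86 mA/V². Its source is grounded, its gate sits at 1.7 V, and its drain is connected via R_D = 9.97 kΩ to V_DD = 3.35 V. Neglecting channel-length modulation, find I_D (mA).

V_GS = V_G = 1.7 V, so V_ov = 1.7 − 1.2 = 0.5 V.
Assume saturation: I_D = ½ k_n V_ov² = 0.5 × 3.86 × 0.5² = 0.482 mA, giving V_DS = V_DD − I_D R_D = 3.35 − 0.482 × 9.97 = -1.46 V.
But -1.46 V < V_ov = 0.5 V, so the device is actually in triode.
In triode I_D = k_n[V_ov V_DS − ½ V_DS²] and I_D = (V_DD − V_DS)/R_D. Equating: 19.2 V_DS² − 20.24 V_DS + 3.35 = 0, giving V_DS = 0.206 V (the root below V_ov).
I_D = (3.35 − 0.206) / 9.97 = 0.315 mA.

I_D = 0.315 mA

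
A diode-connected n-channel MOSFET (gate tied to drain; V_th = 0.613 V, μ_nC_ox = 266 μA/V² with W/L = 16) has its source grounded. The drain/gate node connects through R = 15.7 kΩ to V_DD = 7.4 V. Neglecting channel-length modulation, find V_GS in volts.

With gate tied to drain, V_GS = V_DS ≥ V_GS − V_th, so the device is in saturation.
k_n = μ_nC_ox · (W/L) = 4.256 mA/V².
KCL at the drain: ½ k_n (V_GS − V_th)² = (V_DD − V_GS)/R.
Let x = V_GS − 0.613. Then 33.4 x² + x − 6.787 = 0, giving x = 0.436 V (positive root), so V_GS = 1.05 V.
I_D = (V_DD − V_GS)/R = (7.4 − 1.05) / 15.7 = 0.405 mA.

V_GS = 1.05 V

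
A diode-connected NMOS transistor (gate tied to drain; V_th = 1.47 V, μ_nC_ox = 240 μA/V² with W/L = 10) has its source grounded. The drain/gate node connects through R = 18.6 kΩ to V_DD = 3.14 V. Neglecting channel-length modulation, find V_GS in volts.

With gate tied to drain, V_GS = V_DS ≥ V_GS − V_th, so the device is in saturation.
k_n = μ_nC_ox · (W/L) = 2.4 mA/V².
KCL at the drain: ½ k_n (V_GS − V_th)² = (V_DD − V_GS)/R.
Let x = V_GS − 1.47. Then 22.3 x² + x − 1.67 = 0, giving x = 0.252 V (positive root), so V_GS = 1.72 V.
I_D = (V_DD − V_GS)/R = (3.14 − 1.72) / 18.6 = 0.0762 mA.

V_GS = 1.72 V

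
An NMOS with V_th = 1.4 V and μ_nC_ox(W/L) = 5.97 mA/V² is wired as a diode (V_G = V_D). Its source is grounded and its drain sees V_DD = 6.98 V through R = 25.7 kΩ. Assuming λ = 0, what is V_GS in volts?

With gate tied to drain, V_GS = V_DS ≥ V_GS − V_th, so the device is in saturation.
KCL at the drain: ½ k_n (V_GS − V_th)² = (V_DD − V_GS)/R.
Let x = V_GS − 1.4. Then 76.7 x² + x − 5.58 = 0, giving x = 0.263 V (positive root), so V_GS = 1.66 V.
I_D = (V_DD − V_GS)/R = (6.98 − 1.66) / 25.7 = 0.207 mA.

V_GS = 1.66 V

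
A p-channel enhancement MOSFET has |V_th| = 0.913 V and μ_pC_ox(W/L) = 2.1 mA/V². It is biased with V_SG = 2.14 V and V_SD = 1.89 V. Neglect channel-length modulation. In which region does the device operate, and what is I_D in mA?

Saturation; I_D = 1.58 mA

V_ov = V_SG − |V_th| = 2.14 − 0.913 = 1.23 V.
Since V_SD = 1.89 V ≥ V_ov = 1.23 V, the device is in saturation.
I_D = ½ k_p V_ov² = 0.5 × 2.1 × 1.23² = 1.58 mA.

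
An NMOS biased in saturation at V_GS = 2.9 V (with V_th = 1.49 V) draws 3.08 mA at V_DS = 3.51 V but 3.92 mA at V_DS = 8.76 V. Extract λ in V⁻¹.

λ = 0.0635 V⁻¹

With V_GS fixed, I_D ∝ (1 + λ V_DS) in saturation, so I_D2/I_D1 = (1 + λ V_DS2)/(1 + λ V_DS1).
3.92/3.08 = 1.273 = (1 + 8.76 λ)/(1 + 3.51 λ).
Solving: λ (I_D1 V_DS2 − I_D2 V_DS1) = I_D2 − I_D1, so λ = (3.92 − 3.08) / (3.08 × 8.76 − 3.92 × 3.51) = 0.84 / 13.2 = 0.0635 V⁻¹.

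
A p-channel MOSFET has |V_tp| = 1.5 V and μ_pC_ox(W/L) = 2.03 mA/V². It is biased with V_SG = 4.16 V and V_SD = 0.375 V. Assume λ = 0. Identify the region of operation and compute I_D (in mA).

V_ov = V_SG − |V_tp| = 4.16 − 1.5 = 2.66 V.
Since V_SD = 0.375 V < V_ov = 2.66 V, the device is in the triode region.
I_D = k_p [V_ov · V_SD − ½ V_SD²] = 2.03 × [2.66 × 0.375 − 0.5 × 0.375²] = 1.88 mA.

Triode; I_D = 1.88 mA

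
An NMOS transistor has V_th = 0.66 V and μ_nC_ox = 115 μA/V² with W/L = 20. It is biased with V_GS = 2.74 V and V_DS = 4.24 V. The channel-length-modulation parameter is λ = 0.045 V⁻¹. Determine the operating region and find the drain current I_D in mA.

Saturation; I_D = 5.92 mA

k_n = μ_nC_ox · (W/L) = 2.3 mA/V².
V_ov = V_GS − V_th = 2.74 − 0.66 = 2.08 V.
Since V_DS = 4.24 V ≥ V_ov = 2.08 V, the device is in saturation.
I_D = ½ k_n V_ov² (1 + λ V_DS) = 0.5 × 2.3 × 2.08² × (1 + 0.045 × 4.24) = 5.92 mA.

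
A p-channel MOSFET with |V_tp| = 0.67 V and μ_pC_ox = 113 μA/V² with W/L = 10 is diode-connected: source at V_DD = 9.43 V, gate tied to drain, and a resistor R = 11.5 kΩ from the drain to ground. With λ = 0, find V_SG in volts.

V_SG = 1.76 V

With gate tied to drain, V_SG = V_SD ≥ V_SG − |V_tp|, so the device is in saturation.
k_p = μ_pC_ox · (W/L) = 1.13 mA/V².
KCL at the drain: ½ k_p (V_SG − |V_tp|)² = (V_DD − V_SG)/R.
Let x = V_SG − 0.67. Then 6.5 x² + x − 8.76 = 0, giving x = 1.09 V (positive root), so V_SG = 1.76 V.
I_D = (V_DD − V_SG)/R = (9.43 − 1.76) / 11.5 = 0.667 mA.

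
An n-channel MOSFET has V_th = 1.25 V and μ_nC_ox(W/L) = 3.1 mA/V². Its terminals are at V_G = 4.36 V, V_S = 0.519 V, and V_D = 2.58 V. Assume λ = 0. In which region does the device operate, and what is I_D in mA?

Triode; I_D = 9.97 mA

V_GS = V_G − V_S = 4.36 − 0.519 = 3.84 V; V_DS = V_D − V_S = 2.58 − 0.519 = 2.06 V.
V_ov = V_GS − V_th = 3.84 − 1.25 = 2.59 V.
Since V_DS = 2.06 V < V_ov = 2.59 V, the device is in the triode region.
I_D = k_n [V_ov · V_DS − ½ V_DS²] = 3.1 × [2.59 × 2.06 − 0.5 × 2.06²] = 9.97 mA.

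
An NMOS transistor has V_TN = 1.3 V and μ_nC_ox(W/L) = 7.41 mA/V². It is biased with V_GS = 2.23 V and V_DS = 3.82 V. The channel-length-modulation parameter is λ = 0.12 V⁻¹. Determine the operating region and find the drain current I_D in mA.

Saturation; I_D = 4.67 mA

V_ov = V_GS − V_TN = 2.23 − 1.3 = 0.93 V.
Since V_DS = 3.82 V ≥ V_ov = 0.93 V, the device is in saturation.
I_D = ½ k_n V_ov² (1 + λ V_DS) = 0.5 × 7.41 × 0.93² × (1 + 0.12 × 3.82) = 4.67 mA.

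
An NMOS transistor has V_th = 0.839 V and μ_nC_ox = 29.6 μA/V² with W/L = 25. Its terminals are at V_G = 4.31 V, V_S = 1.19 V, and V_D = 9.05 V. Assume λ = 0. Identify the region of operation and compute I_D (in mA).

V_GS = V_G − V_S = 4.31 − 1.19 = 3.12 V; V_DS = V_D − V_S = 9.05 − 1.19 = 7.86 V.
k_n = μ_nC_ox · (W/L) = 0.74 mA/V².
V_ov = V_GS − V_th = 3.12 − 0.839 = 2.28 V.
Since V_DS = 7.86 V ≥ V_ov = 2.28 V, the device is in saturation.
I_D = ½ k_n V_ov² = 0.5 × 0.74 × 2.28² = 1.93 mA.

Saturation; I_D = 1.93 mA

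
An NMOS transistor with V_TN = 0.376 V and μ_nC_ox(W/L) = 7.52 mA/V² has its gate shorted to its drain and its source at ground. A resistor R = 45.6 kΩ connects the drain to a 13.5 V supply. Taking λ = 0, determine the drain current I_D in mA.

With gate tied to drain, V_GS = V_DS ≥ V_GS − V_TN, so the device is in saturation.
KCL at the drain: ½ k_n (V_GS − V_TN)² = (V_DD − V_GS)/R.
Let x = V_GS − 0.376. Then 171 x² + x − 13.12 = 0, giving x = 0.274 V (positive root), so V_GS = 0.65 V.
I_D = (V_DD − V_GS)/R = (13.5 − 0.65) / 45.6 = 0.282 mA.

I_D = 0.282 mA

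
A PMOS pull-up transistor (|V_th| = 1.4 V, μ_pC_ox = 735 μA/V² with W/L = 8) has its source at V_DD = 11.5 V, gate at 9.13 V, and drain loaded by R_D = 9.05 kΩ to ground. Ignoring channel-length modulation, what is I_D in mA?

I_D = 1.24 mA

V_SG = V_DD − V_G = 11.5 − 9.13 = 2.37 V, so V_ov = 2.37 − 1.4 = 0.97 V.
k_p = μ_pC_ox · (W/L) = 5.88 mA/V².
Assume saturation: I_D = ½ k_p V_ov² = 0.5 × 5.88 × 0.97² = 2.77 mA, giving V_SD = V_DD − I_D R_D = 11.5 − 2.77 × 9.05 = -13.5 V.
But -13.5 V < V_ov = 0.97 V, so the device is actually in triode.
In triode I_D = k_p[V_ov V_SD − ½ V_SD²] and I_D = (V_DD − V_SD)/R_D. Equating: 26.6 V_SD² − 52.62 V_SD + 11.5 = 0, giving V_SD = 0.25 V (the root below V_ov).
I_D = (11.5 − 0.25) / 9.05 = 1.24 mA.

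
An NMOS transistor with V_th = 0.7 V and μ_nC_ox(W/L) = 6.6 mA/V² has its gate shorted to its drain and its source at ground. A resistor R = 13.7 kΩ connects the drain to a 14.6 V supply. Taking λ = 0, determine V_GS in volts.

V_GS = 1.24 V

With gate tied to drain, V_GS = V_DS ≥ V_GS − V_th, so the device is in saturation.
KCL at the drain: ½ k_n (V_GS − V_th)² = (V_DD − V_GS)/R.
Let x = V_GS − 0.7. Then 45.2 x² + x − 13.9 = 0, giving x = 0.544 V (positive root), so V_GS = 1.24 V.
I_D = (V_DD − V_GS)/R = (14.6 − 1.24) / 13.7 = 0.975 mA.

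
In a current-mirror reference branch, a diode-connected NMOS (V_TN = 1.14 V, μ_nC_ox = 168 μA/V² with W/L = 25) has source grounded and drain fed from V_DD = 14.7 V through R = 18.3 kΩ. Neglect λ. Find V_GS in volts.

V_GS = 1.72 V

With gate tied to drain, V_GS = V_DS ≥ V_GS − V_TN, so the device is in saturation.
k_n = μ_nC_ox · (W/L) = 4.2 mA/V².
KCL at the drain: ½ k_n (V_GS − V_TN)² = (V_DD − V_GS)/R.
Let x = V_GS − 1.14. Then 38.4 x² + x − 13.56 = 0, giving x = 0.581 V (positive root), so V_GS = 1.72 V.
I_D = (V_DD − V_GS)/R = (14.7 − 1.72) / 18.3 = 0.709 mA.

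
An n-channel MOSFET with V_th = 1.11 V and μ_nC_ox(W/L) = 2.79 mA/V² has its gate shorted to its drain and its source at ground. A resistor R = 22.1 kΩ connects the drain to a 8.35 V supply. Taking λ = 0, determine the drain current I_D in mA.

With gate tied to drain, V_GS = V_DS ≥ V_GS − V_th, so the device is in saturation.
KCL at the drain: ½ k_n (V_GS − V_th)² = (V_DD − V_GS)/R.
Let x = V_GS − 1.11. Then 30.8 x² + x − 7.24 = 0, giving x = 0.469 V (positive root), so V_GS = 1.58 V.
I_D = (V_DD − V_GS)/R = (8.35 − 1.58) / 22.1 = 0.306 mA.

I_D = 0.306 mA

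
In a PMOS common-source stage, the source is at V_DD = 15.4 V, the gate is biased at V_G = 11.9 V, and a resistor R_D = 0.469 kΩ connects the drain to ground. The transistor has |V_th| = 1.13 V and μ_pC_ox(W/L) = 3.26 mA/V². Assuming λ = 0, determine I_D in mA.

I_D = 9.16 mA

V_SG = V_DD − V_G = 15.4 − 11.9 = 3.5 V, so V_ov = 3.5 − 1.13 = 2.37 V.
Assume saturation: I_D = ½ k_p V_ov² = 0.5 × 3.26 × 2.37² = 9.16 mA, giving V_SD = V_DD − I_D R_D = 15.4 − 9.16 × 0.469 = 11.1 V.
V_SD = 11.1 V ≥ V_ov = 2.37 V, confirming saturation.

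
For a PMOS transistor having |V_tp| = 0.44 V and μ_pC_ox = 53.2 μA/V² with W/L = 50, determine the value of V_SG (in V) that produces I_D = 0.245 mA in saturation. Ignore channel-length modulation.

V_SG = 0.869 V

k_p = μ_pC_ox · (W/L) = 2.66 mA/V².
In saturation I_D = ½ k_p (V_SG − |V_tp|)², so V_SG − |V_tp| = √(2 I_D / k_p) = √(2 × 0.245 / 2.66) = 0.429 V.
V_SG = 0.44 + 0.429 = 0.869 V.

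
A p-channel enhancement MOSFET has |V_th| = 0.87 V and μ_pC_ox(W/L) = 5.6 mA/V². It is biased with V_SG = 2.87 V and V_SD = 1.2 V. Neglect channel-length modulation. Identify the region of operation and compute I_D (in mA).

Triode; I_D = 9.41 mA

V_ov = V_SG − |V_th| = 2.87 − 0.87 = 2 V.
Since V_SD = 1.2 V < V_ov = 2 V, the device is in the triode region.
I_D = k_p [V_ov · V_SD − ½ V_SD²] = 5.6 × [2 × 1.2 − 0.5 × 1.2²] = 9.41 mA.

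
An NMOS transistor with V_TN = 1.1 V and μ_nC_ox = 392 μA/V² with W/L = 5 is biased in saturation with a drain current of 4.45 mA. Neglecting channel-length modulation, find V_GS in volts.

k_n = μ_nC_ox · (W/L) = 1.96 mA/V².
In saturation I_D = ½ k_n (V_GS − V_TN)², so V_GS − V_TN = √(2 I_D / k_n) = √(2 × 4.45 / 1.96) = 2.13 V.
V_GS = 1.1 + 2.13 = 3.23 V.

V_GS = 3.23 V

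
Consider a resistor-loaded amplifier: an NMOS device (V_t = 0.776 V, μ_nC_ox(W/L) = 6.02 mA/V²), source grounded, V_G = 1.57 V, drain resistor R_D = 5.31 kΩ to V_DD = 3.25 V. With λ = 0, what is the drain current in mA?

I_D = 0.587 mA

V_GS = V_G = 1.57 V, so V_ov = 1.57 − 0.776 = 0.794 V.
Assume saturation: I_D = ½ k_n V_ov² = 0.5 × 6.02 × 0.794² = 1.9 mA, giving V_DS = V_DD − I_D R_D = 3.25 − 1.9 × 5.31 = -6.83 V.
But -6.83 V < V_ov = 0.794 V, so the device is actually in triode.
In triode I_D = k_n[V_ov V_DS − ½ V_DS²] and I_D = (V_DD − V_DS)/R_D. Equating: 16 V_DS² − 26.38 V_DS + 3.25 = 0, giving V_DS = 0.134 V (the root below V_ov).
I_D = (3.25 − 0.134) / 5.31 = 0.587 mA.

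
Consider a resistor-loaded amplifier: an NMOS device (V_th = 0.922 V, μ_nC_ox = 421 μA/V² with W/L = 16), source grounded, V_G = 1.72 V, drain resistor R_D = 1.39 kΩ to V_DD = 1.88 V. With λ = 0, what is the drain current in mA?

I_D = 1.17 mA

V_GS = V_G = 1.72 V, so V_ov = 1.72 − 0.922 = 0.798 V.
k_n = μ_nC_ox · (W/L) = 6.736 mA/V².
Assume saturation: I_D = ½ k_n V_ov² = 0.5 × 6.736 × 0.798² = 2.14 mA, giving V_DS = V_DD − I_D R_D = 1.88 − 2.14 × 1.39 = -1.1 V.
But -1.1 V < V_ov = 0.798 V, so the device is actually in triode.
In triode I_D = k_n[V_ov V_DS − ½ V_DS²] and I_D = (V_DD − V_DS)/R_D. Equating: 4.68 V_DS² − 8.472 V_DS + 1.88 = 0, giving V_DS = 0.259 V (the root below V_ov).
I_D = (1.88 − 0.259) / 1.39 = 1.17 mA.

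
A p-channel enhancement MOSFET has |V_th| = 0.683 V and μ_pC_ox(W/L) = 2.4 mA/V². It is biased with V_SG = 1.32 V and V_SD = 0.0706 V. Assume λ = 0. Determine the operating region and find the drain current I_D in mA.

Triode; I_D = 0.102 mA

V_ov = V_SG − |V_th| = 1.32 − 0.683 = 0.637 V.
Since V_SD = 0.0706 V < V_ov = 0.637 V, the device is in the triode region.
I_D = k_p [V_ov · V_SD − ½ V_SD²] = 2.4 × [0.637 × 0.0706 − 0.5 × 0.0706²] = 0.102 mA.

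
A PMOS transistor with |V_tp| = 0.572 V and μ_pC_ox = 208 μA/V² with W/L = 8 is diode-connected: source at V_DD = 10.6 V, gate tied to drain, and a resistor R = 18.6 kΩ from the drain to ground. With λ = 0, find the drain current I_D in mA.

I_D = 0.498 mA

With gate tied to drain, V_SG = V_SD ≥ V_SG − |V_tp|, so the device is in saturation.
k_p = μ_pC_ox · (W/L) = 1.664 mA/V².
KCL at the drain: ½ k_p (V_SG − |V_tp|)² = (V_DD − V_SG)/R.
Let x = V_SG − 0.572. Then 15.5 x² + x − 10.03 = 0, giving x = 0.773 V (positive root), so V_SG = 1.35 V.
I_D = (V_DD − V_SG)/R = (10.6 − 1.35) / 18.6 = 0.498 mA.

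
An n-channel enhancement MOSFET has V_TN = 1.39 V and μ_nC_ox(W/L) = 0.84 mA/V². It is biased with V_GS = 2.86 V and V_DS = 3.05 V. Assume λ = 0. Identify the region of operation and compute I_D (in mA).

Saturation; I_D = 0.908 mA

V_ov = V_GS − V_TN = 2.86 − 1.39 = 1.47 V.
Since V_DS = 3.05 V ≥ V_ov = 1.47 V, the device is in saturation.
I_D = ½ k_n V_ov² = 0.5 × 0.84 × 1.47² = 0.908 mA.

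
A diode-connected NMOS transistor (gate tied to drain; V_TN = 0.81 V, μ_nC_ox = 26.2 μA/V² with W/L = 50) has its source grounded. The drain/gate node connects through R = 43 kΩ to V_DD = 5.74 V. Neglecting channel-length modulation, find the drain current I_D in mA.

With gate tied to drain, V_GS = V_DS ≥ V_GS − V_TN, so the device is in saturation.
k_n = μ_nC_ox · (W/L) = 1.31 mA/V².
KCL at the drain: ½ k_n (V_GS − V_TN)² = (V_DD − V_GS)/R.
Let x = V_GS − 0.81. Then 28.2 x² + x − 4.93 = 0, giving x = 0.401 V (positive root), so V_GS = 1.21 V.
I_D = (V_DD − V_GS)/R = (5.74 − 1.21) / 43 = 0.105 mA.

I_D = 0.105 mA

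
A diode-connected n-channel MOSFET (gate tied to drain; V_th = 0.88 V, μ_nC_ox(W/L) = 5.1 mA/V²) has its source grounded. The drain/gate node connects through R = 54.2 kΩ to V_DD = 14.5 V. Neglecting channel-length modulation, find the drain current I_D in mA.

With gate tied to drain, V_GS = V_DS ≥ V_GS − V_th, so the device is in saturation.
KCL at the drain: ½ k_n (V_GS − V_th)² = (V_DD − V_GS)/R.
Let x = V_GS − 0.88. Then 138 x² + x − 13.62 = 0, giving x = 0.31 V (positive root), so V_GS = 1.19 V.
I_D = (V_DD − V_GS)/R = (14.5 − 1.19) / 54.2 = 0.246 mA.

I_D = 0.246 mA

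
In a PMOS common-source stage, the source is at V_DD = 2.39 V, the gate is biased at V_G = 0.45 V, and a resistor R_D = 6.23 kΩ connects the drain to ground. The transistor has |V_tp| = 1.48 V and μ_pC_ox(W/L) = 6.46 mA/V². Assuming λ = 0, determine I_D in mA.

I_D = 0.361 mA

V_SG = V_DD − V_G = 2.39 − 0.45 = 1.94 V, so V_ov = 1.94 − 1.48 = 0.46 V.
Assume saturation: I_D = ½ k_p V_ov² = 0.5 × 6.46 × 0.46² = 0.683 mA, giving V_SD = V_DD − I_D R_D = 2.39 − 0.683 × 6.23 = -1.87 V.
But -1.87 V < V_ov = 0.46 V, so the device is actually in triode.
In triode I_D = k_p[V_ov V_SD − ½ V_SD²] and I_D = (V_DD − V_SD)/R_D. Equating: 20.1 V_SD² − 19.51 V_SD + 2.39 = 0, giving V_SD = 0.144 V (the root below V_ov).
I_D = (2.39 − 0.144) / 6.23 = 0.361 mA.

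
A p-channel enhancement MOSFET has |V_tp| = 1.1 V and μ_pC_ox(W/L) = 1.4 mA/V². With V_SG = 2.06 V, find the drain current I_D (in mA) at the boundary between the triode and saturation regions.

At the boundary V_SD = V_ov = V_SG − |V_tp| = 2.06 − 1.1 = 0.96 V.
I_D = ½ k_p V_ov² = 0.5 × 1.4 × 0.96² = 0.645 mA.

I_D = 0.645 mA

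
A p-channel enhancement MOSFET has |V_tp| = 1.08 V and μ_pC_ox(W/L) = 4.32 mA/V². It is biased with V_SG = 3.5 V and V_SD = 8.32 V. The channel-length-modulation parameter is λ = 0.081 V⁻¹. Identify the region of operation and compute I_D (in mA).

V_ov = V_SG − |V_tp| = 3.5 − 1.08 = 2.42 V.
Since V_SD = 8.32 V ≥ V_ov = 2.42 V, the device is in saturation.
I_D = ½ k_p V_ov² (1 + λ V_SD) = 0.5 × 4.32 × 2.42² × (1 + 0.081 × 8.32) = 21.2 mA.

Saturation; I_D = 21.2 mA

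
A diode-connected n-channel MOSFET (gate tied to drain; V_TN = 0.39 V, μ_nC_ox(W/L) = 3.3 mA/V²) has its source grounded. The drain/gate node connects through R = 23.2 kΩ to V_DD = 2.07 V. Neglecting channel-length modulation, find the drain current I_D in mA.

I_D = 0.0639 mA

With gate tied to drain, V_GS = V_DS ≥ V_GS − V_TN, so the device is in saturation.
KCL at the drain: ½ k_n (V_GS − V_TN)² = (V_DD − V_GS)/R.
Let x = V_GS − 0.39. Then 38.3 x² + x − 1.68 = 0, giving x = 0.197 V (positive root), so V_GS = 0.587 V.
I_D = (V_DD − V_GS)/R = (2.07 − 0.587) / 23.2 = 0.0639 mA.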